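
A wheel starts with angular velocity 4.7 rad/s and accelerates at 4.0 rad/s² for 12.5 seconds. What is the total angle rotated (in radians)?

θ = ω₀t + ½αt² = 4.7×12.5 + ½×4.0×12.5² = 371.25 rad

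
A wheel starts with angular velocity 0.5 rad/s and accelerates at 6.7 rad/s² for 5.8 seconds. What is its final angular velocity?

ω = ω₀ + αt = 0.5 + 6.7 × 5.8 = 39.36 rad/s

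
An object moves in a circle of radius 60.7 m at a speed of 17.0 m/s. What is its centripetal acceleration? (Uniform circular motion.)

a_c = v²/r = 17.0²/60.7 = 289.0/60.7 = 4.76 m/s²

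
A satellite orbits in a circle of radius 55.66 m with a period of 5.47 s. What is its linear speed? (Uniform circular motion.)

v = 2πr/T = 2π×55.66/5.47 = 63.93 m/s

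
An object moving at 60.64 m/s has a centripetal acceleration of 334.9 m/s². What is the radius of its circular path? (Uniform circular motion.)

r = v²/a_c = 60.64²/334.9 = 10.98 m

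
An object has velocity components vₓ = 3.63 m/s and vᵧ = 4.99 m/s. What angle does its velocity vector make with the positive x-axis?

θ = arctan(vᵧ/vₓ) = arctan(4.99/3.63) = 53.97°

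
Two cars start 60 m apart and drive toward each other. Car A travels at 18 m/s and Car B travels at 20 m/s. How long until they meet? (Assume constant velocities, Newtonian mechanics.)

Combined speed: v_combined = 18 + 20 = 38 m/s
Time to meet: t = d/v_combined = 60/38 = 1.58 s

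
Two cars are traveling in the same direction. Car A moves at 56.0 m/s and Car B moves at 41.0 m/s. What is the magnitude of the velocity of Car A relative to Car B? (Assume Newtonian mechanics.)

v_rel = |v_A - v_B| = |56.0 - 41.0| = 15.0 m/s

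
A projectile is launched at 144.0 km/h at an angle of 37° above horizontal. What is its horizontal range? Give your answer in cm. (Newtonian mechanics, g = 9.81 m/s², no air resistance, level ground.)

v₀ = 144.0 km/h × 0.2777777777777778 = 40.0 m/s
R = v₀² × sin(2θ) / g = 40.0² × sin(2 × 37°) / 9.81 = 1600.0 × 0.961262 / 9.81 = 156.781 m
R = 156.781 m / 0.01 = 15680 cm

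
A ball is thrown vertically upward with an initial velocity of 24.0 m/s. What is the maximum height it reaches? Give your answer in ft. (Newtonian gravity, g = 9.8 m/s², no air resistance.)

h_max = v₀² / (2g) = 24.0² / (2 × 9.8) = 576.0 / 19.6 = 29.3878 m
h_max = 29.3878 m / 0.3048 = 96.42 ft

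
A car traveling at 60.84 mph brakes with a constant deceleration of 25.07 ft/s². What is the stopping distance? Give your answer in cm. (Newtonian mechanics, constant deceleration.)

v₀ = 60.84 mph × 0.44704 = 27.1979 m/s
a = 25.07 ft/s² × 0.3048 = 7.64134 m/s²
d = v₀² / (2a) = 27.1979² / (2 × 7.64134) = 739.726 / 15.2827 = 48.4028 m
d = 48.4028 m / 0.01 = 4840 cm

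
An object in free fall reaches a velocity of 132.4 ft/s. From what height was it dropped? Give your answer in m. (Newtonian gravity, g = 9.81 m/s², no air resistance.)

v = 132.4 ft/s × 0.3048 = 40.3555 m/s
h = v² / (2g) = 40.3555² / (2 × 9.81) = 83.01 m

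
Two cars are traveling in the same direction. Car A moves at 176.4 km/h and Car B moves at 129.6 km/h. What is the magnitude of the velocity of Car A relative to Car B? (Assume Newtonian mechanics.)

v_rel = |v_A - v_B| = |176.4 - 129.6| = 46.8 km/h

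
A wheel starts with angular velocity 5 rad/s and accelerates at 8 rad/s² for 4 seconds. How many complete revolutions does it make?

θ = ω₀t + ½αt² = 5×4 + ½×8×4² = 84.0 rad
Total revolutions = θ/(2π) = 84.0/(2π) = 13.37
Complete revolutions = ⌊13.37⌋ = 13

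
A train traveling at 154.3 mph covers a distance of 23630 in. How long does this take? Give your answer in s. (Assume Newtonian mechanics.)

d = 23630 in × 0.0254 = 600.202 m
v = 154.3 mph × 0.44704 = 68.9783 m/s
t = d / v = 600.202 / 68.9783 = 8.701 s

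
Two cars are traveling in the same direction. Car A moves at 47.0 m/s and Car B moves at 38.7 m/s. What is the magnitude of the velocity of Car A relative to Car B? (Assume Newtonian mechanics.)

v_rel = |v_A - v_B| = |47.0 - 38.7| = 8.3 m/s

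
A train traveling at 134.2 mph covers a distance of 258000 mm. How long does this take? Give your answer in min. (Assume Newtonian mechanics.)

d = 258000 mm × 0.001 = 258.0 m
v = 134.2 mph × 0.44704 = 59.9928 m/s
t = d / v = 258.0 / 59.9928 = 4.30052 s
t = 4.30052 s / 60.0 = 0.07168 min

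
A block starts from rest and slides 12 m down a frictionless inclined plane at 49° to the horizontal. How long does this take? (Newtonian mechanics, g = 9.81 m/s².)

a = g sin(θ) = 9.81 × sin(49°) = 7.4037 m/s²
t = √(2d/a) = √(2 × 12 / 7.4037) = 1.8 s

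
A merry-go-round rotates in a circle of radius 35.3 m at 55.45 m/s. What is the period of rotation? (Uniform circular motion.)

T = 2πr/v = 2π×35.3/55.45 = 4.0 s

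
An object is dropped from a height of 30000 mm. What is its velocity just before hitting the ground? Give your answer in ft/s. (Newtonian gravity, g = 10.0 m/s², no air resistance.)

h = 30000 mm × 0.001 = 30.0 m
v = √(2gh) = √(2 × 10.0 × 30.0) = 24.4949 m/s
v = 24.4949 m/s / 0.3048 = 80.36 ft/s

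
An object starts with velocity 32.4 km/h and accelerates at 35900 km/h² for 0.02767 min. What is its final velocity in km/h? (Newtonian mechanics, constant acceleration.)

v₀ = 32.4 km/h × 0.2777777777777778 = 9.0 m/s
a = 35900 km/h² × 7.716049382716049e-05 = 2.77006 m/s²
t = 0.02767 min × 60.0 = 1.6602 s
v = v₀ + a × t = 9.0 + 2.77006 × 1.6602 = 13.5989 m/s
v = 13.5989 m/s / 0.2777777777777778 = 48.96 km/h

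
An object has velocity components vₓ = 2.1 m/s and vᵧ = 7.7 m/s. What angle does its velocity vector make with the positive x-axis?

θ = arctan(vᵧ/vₓ) = arctan(7.7/2.1) = 74.74°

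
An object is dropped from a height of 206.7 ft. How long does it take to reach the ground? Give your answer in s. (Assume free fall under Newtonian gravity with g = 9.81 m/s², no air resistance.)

h = 206.7 ft × 0.3048 = 63.0022 m
t = √(2h/g) = √(2 × 63.0022 / 9.81) = 3.584 s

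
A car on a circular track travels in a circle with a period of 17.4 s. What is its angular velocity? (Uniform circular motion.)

ω = 2π/T = 2π/17.4 = 0.3611 rad/s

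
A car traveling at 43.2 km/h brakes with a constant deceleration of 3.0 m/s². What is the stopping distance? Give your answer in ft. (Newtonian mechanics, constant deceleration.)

v₀ = 43.2 km/h × 0.2777777777777778 = 12.0 m/s
d = v₀² / (2a) = 12.0² / (2 × 3.0) = 144.0 / 6.0 = 24.0 m
d = 24.0 m / 0.3048 = 78.74 ft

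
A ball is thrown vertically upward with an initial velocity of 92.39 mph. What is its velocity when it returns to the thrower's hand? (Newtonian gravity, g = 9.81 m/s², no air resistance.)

By conservation of energy (no air resistance), the ball returns to the throw height with the same speed as launch, but directed downward.
|v_ground| = v₀ = 92.39 mph
v_ground = 92.39 mph (downward)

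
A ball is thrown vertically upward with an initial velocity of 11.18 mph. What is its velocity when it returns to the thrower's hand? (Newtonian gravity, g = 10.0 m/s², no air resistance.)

By conservation of energy (no air resistance), the ball returns to the throw height with the same speed as launch, but directed downward.
|v_ground| = v₀ = 11.18 mph
v_ground = 11.18 mph (downward)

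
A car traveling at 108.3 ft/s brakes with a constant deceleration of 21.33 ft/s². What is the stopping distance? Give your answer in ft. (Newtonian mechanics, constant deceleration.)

v₀ = 108.3 ft/s × 0.3048 = 33.0098 m/s
a = 21.33 ft/s² × 0.3048 = 6.50138 m/s²
d = v₀² / (2a) = 33.0098² / (2 × 6.50138) = 1089.65 / 13.0028 = 83.8012 m
d = 83.8012 m / 0.3048 = 274.9 ft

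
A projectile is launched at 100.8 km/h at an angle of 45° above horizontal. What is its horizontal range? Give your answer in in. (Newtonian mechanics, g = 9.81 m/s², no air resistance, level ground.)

v₀ = 100.8 km/h × 0.2777777777777778 = 28.0 m/s
R = v₀² × sin(2θ) / g = 28.0² × sin(2 × 45°) / 9.81 = 784.0 × 1.0 / 9.81 = 79.9185 m
R = 79.9185 m / 0.0254 = 3146 in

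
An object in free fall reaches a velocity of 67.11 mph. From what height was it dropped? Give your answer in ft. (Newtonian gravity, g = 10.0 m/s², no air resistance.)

v = 67.11 mph × 0.44704 = 30.0009 m/s
h = v² / (2g) = 30.0009² / (2 × 10.0) = 45.0027 m
h = 45.0027 m / 0.3048 = 147.6 ft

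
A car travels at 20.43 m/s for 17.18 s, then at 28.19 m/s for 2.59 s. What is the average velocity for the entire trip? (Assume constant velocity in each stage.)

d₁ = v₁t₁ = 20.43 × 17.18 = 350.9874 m
d₂ = v₂t₂ = 28.19 × 2.59 = 73.0121 m
d_total = 423.9995 m, t_total = 19.77 s
v_avg = d_total/t_total = 423.9995/19.77 = 21.45 m/s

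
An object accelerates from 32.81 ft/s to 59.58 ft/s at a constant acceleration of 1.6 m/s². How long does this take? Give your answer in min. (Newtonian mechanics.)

v₀ = 32.81 ft/s × 0.3048 = 10.0005 m/s
v = 59.58 ft/s × 0.3048 = 18.16 m/s
t = (v - v₀) / a = (18.16 - 10.0005) / 1.6 = 5.09969 s
t = 5.09969 s / 60.0 = 0.08499 min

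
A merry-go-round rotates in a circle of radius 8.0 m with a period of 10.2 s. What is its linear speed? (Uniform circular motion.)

v = 2πr/T = 2π×8.0/10.2 = 4.93 m/s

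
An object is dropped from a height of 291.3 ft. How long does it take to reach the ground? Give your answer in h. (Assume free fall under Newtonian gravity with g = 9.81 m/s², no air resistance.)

h = 291.3 ft × 0.3048 = 88.7882 m
t = √(2h/g) = √(2 × 88.7882 / 9.81) = 4.25459 s
t = 4.25459 s / 3600.0 = 0.001182 h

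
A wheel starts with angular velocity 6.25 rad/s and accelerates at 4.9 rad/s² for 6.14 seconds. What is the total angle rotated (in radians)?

θ = ω₀t + ½αt² = 6.25×6.14 + ½×4.9×6.14² = 130.74 rad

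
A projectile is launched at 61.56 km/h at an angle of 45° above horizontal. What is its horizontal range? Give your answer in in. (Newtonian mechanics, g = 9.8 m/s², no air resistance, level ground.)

v₀ = 61.56 km/h × 0.2777777777777778 = 17.1 m/s
R = v₀² × sin(2θ) / g = 17.1² × sin(2 × 45°) / 9.8 = 292.41 × 1.0 / 9.8 = 29.8378 m
R = 29.8378 m / 0.0254 = 1175 in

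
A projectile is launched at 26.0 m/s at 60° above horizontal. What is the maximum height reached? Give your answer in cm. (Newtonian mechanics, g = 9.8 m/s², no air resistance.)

H = v₀² × sin²(θ) / (2g) = 26.0² × sin(60°)² / (2 × 9.8) = 676.0 × 0.75 / 19.6 = 25.8673 m
H = 25.8673 m / 0.01 = 2587 cm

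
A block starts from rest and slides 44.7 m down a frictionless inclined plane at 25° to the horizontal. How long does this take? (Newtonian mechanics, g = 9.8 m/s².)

a = g sin(θ) = 9.8 × sin(25°) = 4.1417 m/s²
t = √(2d/a) = √(2 × 44.7 / 4.1417) = 4.65 s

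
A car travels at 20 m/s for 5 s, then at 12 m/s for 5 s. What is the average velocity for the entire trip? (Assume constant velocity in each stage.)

d₁ = v₁t₁ = 20 × 5 = 100 m
d₂ = v₂t₂ = 12 × 5 = 60 m
d_total = 160 m, t_total = 10 s
v_avg = d_total/t_total = 160/10 = 16.0 m/s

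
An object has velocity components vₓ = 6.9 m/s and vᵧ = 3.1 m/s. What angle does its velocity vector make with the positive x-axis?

θ = arctan(vᵧ/vₓ) = arctan(3.1/6.9) = 24.19°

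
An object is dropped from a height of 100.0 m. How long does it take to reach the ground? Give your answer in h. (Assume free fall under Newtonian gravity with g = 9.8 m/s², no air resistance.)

t = √(2h/g) = √(2 × 100.0 / 9.8) = 4.51754 s
t = 4.51754 s / 3600.0 = 0.001255 h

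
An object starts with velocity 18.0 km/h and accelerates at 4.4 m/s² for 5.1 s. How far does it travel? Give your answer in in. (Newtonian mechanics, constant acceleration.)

v₀ = 18.0 km/h × 0.2777777777777778 = 5.0 m/s
d = v₀ × t + ½ × a × t² = 5.0 × 5.1 + 0.5 × 4.4 × 5.1² = 82.722 m
d = 82.722 m / 0.0254 = 3257 in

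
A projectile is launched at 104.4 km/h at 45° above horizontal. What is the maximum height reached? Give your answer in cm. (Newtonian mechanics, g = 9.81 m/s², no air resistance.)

v₀ = 104.4 km/h × 0.2777777777777778 = 29.0 m/s
H = v₀² × sin²(θ) / (2g) = 29.0² × sin(45°)² / (2 × 9.81) = 841.0 × 0.5 / 19.62 = 21.4322 m
H = 21.4322 m / 0.01 = 2143 cm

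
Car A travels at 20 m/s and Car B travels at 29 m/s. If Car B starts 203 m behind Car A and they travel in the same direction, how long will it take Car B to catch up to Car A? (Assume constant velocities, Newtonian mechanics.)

Relative speed: v_rel = 29 - 20 = 9 m/s
Time to catch: t = d₀/v_rel = 203/9 = 22.56 s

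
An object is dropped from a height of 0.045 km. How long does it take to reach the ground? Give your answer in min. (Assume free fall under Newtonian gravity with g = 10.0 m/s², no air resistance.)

h = 0.045 km × 1000.0 = 45.0 m
t = √(2h/g) = √(2 × 45.0 / 10.0) = 3.0 s
t = 3.0 s / 60.0 = 0.05 min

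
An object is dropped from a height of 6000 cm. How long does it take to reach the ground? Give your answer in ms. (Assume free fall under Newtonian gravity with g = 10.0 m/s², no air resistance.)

h = 6000 cm × 0.01 = 60.0 m
t = √(2h/g) = √(2 × 60.0 / 10.0) = 3.4641 s
t = 3.4641 s / 0.001 = 3464 ms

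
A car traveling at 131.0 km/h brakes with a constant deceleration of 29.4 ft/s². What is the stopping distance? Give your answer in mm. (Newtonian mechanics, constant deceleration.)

v₀ = 131.0 km/h × 0.2777777777777778 = 36.3889 m/s
a = 29.4 ft/s² × 0.3048 = 8.96112 m/s²
d = v₀² / (2a) = 36.3889² / (2 × 8.96112) = 1324.15 / 17.9222 = 73.8832 m
d = 73.8832 m / 0.001 = 73880 mm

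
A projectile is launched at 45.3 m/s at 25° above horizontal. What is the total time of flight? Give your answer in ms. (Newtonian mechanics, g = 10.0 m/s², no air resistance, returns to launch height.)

T = 2 × v₀ × sin(θ) / g = 2 × 45.3 × sin(25°) / 10.0 = 2 × 45.3 × 0.422618 / 10.0 = 3.82892 s
T = 3.82892 s / 0.001 = 3829 ms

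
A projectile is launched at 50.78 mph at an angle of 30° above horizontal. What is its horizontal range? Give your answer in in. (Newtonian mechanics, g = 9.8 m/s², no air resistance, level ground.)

v₀ = 50.78 mph × 0.44704 = 22.7007 m/s
R = v₀² × sin(2θ) / g = 22.7007² × sin(2 × 30°) / 9.8 = 515.322 × 0.866025 / 9.8 = 45.539 m
R = 45.539 m / 0.0254 = 1793 in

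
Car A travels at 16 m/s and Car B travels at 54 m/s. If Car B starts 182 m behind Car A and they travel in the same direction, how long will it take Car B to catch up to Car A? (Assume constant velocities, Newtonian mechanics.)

Relative speed: v_rel = 54 - 16 = 38 m/s
Time to catch: t = d₀/v_rel = 182/38 = 4.79 s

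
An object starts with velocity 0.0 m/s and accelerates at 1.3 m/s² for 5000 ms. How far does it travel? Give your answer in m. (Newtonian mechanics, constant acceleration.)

t = 5000 ms × 0.001 = 5.0 s
d = v₀ × t + ½ × a × t² = 0.0 × 5.0 + 0.5 × 1.3 × 5.0² = 16.25 m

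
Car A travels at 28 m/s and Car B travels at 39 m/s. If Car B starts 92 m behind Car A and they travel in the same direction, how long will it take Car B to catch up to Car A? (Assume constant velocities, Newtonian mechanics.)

Relative speed: v_rel = 39 - 28 = 11 m/s
Time to catch: t = d₀/v_rel = 92/11 = 8.36 s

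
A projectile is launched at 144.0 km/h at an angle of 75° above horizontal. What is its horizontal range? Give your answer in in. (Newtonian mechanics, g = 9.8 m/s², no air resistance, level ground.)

v₀ = 144.0 km/h × 0.2777777777777778 = 40.0 m/s
R = v₀² × sin(2θ) / g = 40.0² × sin(2 × 75°) / 9.8 = 1600.0 × 0.5 / 9.8 = 81.6327 m
R = 81.6327 m / 0.0254 = 3214 in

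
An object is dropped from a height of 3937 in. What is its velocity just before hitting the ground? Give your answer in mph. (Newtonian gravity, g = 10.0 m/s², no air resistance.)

h = 3937 in × 0.0254 = 99.9998 m
v = √(2gh) = √(2 × 10.0 × 99.9998) = 44.7213 m/s
v = 44.7213 m/s / 0.44704 = 100.0 mph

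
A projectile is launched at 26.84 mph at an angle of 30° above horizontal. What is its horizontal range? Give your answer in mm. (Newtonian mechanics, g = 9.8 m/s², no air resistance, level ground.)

v₀ = 26.84 mph × 0.44704 = 11.9986 m/s
R = v₀² × sin(2θ) / g = 11.9986² × sin(2 × 30°) / 9.8 = 143.966 × 0.866025 / 9.8 = 12.7223 m
R = 12.7223 m / 0.001 = 12720 mm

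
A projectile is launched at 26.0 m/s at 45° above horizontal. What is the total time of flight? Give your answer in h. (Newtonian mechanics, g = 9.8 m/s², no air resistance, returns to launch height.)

T = 2 × v₀ × sin(θ) / g = 2 × 26.0 × sin(45°) / 9.8 = 2 × 26.0 × 0.707107 / 9.8 = 3.752 s
T = 3.752 s / 3600.0 = 0.001042 h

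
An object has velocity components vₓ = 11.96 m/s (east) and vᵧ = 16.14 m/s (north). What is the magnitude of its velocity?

|v| = √(vₓ² + vᵧ²) = √(11.96² + 16.14²) = √(403.5412) = 20.09 m/s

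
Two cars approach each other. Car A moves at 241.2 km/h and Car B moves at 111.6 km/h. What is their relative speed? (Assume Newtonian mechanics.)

v_rel = v_A + v_B = 241.2 + 111.6 = 352.8 km/h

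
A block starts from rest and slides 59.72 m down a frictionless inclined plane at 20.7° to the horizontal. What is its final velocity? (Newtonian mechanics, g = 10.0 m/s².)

a = g sin(θ) = 10.0 × sin(20.7°) = 3.5347 m/s²
v = √(2ad) = √(2 × 3.5347 × 59.72) = 20.55 m/s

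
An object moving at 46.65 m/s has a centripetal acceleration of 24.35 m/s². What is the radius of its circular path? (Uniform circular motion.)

r = v²/a_c = 46.65²/24.35 = 89.37 m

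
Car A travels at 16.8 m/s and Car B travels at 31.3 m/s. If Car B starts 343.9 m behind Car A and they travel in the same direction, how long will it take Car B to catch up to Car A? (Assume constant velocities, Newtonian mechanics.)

Relative speed: v_rel = 31.3 - 16.8 = 14.5 m/s
Time to catch: t = d₀/v_rel = 343.9/14.5 = 23.72 s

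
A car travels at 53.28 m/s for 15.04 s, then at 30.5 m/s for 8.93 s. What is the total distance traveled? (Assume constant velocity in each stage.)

d₁ = v₁t₁ = 53.28 × 15.04 = 801.3312 m
d₂ = v₂t₂ = 30.5 × 8.93 = 272.365 m
d_total = 801.3312 + 272.365 = 1073.7 m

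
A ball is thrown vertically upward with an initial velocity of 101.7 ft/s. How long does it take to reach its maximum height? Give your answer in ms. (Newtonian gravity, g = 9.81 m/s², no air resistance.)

v₀ = 101.7 ft/s × 0.3048 = 30.9982 m/s
t_up = v₀ / g = 30.9982 / 9.81 = 3.15986 s
t_up = 3.15986 s / 0.001 = 3160 ms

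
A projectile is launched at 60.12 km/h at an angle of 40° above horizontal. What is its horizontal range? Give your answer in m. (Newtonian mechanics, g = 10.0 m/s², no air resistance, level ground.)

v₀ = 60.12 km/h × 0.2777777777777778 = 16.7 m/s
R = v₀² × sin(2θ) / g = 16.7² × sin(2 × 40°) / 10.0 = 278.89 × 0.984808 / 10.0 = 27.47 m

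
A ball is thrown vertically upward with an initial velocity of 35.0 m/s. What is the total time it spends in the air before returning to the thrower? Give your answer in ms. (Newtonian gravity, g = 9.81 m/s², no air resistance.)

t_total = 2 × v₀ / g = 2 × 35.0 / 9.81 = 7.13558 s
t_total = 7.13558 s / 0.001 = 7136 ms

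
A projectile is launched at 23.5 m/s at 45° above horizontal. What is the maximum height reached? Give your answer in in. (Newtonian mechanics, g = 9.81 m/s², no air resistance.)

H = v₀² × sin²(θ) / (2g) = 23.5² × sin(45°)² / (2 × 9.81) = 552.25 × 0.5 / 19.62 = 14.0736 m
H = 14.0736 m / 0.0254 = 554.1 in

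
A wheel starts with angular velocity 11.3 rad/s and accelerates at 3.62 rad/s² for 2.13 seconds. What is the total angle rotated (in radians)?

θ = ω₀t + ½αt² = 11.3×2.13 + ½×3.62×2.13² = 32.28 rad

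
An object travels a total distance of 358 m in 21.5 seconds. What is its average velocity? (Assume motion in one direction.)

v_avg = Δd / Δt = 358 / 21.5 = 16.65 m/s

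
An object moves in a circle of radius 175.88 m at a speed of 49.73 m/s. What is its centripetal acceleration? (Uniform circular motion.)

a_c = v²/r = 49.73²/175.88 = 2473.0729/175.88 = 14.06 m/s²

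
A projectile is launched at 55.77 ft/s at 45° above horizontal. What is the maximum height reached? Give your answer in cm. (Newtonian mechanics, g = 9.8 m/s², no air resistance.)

v₀ = 55.77 ft/s × 0.3048 = 16.9987 m/s
H = v₀² × sin²(θ) / (2g) = 16.9987² × sin(45°)² / (2 × 9.8) = 288.956 × 0.5 / 19.6 = 7.37133 m
H = 7.37133 m / 0.01 = 737.1 cm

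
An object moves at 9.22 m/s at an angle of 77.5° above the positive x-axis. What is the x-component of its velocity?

vₓ = v cos(θ) = 9.22 × cos(77.5°) = 2.0 m/s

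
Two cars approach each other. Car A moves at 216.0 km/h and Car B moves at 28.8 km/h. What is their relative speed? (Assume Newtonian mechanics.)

v_rel = v_A + v_B = 216.0 + 28.8 = 244.8 km/h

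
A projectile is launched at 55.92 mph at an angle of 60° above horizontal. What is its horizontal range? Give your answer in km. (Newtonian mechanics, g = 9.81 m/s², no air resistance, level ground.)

v₀ = 55.92 mph × 0.44704 = 24.9985 m/s
R = v₀² × sin(2θ) / g = 24.9985² × sin(2 × 60°) / 9.81 = 624.925 × 0.866025 / 9.81 = 55.1683 m
R = 55.1683 m / 1000.0 = 0.05517 km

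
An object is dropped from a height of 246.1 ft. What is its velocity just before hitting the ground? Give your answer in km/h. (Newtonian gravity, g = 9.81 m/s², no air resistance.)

h = 246.1 ft × 0.3048 = 75.0113 m
v = √(2gh) = √(2 × 9.81 × 75.0113) = 38.363 m/s
v = 38.363 m/s / 0.2777777777777778 = 138.1 km/h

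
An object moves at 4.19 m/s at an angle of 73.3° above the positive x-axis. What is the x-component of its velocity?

vₓ = v cos(θ) = 4.19 × cos(73.3°) = 1.2 m/s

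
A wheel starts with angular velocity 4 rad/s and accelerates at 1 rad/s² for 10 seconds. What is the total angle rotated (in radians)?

θ = ω₀t + ½αt² = 4×10 + ½×1×10² = 90.0 rad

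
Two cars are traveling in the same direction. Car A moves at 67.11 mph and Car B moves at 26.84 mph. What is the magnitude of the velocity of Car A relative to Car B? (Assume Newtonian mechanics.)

v_rel = |v_A - v_B| = |67.11 - 26.84| = 40.27 mph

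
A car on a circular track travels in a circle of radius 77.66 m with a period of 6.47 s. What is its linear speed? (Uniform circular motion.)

v = 2πr/T = 2π×77.66/6.47 = 75.42 m/s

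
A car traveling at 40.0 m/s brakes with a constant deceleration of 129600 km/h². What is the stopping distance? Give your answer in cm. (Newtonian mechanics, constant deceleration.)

a = 129600 km/h² × 7.716049382716049e-05 = 10.0 m/s²
d = v₀² / (2a) = 40.0² / (2 × 10.0) = 1600.0 / 20.0 = 80.0 m
d = 80.0 m / 0.01 = 8000 cm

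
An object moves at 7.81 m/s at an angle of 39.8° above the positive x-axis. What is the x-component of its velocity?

vₓ = v cos(θ) = 7.81 × cos(39.8°) = 6.0 m/s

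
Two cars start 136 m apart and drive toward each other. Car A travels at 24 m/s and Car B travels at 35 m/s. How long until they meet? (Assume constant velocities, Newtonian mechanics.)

Combined speed: v_combined = 24 + 35 = 59 m/s
Time to meet: t = d/v_combined = 136/59 = 2.31 s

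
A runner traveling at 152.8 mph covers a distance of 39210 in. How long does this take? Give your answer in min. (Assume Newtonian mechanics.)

d = 39210 in × 0.0254 = 995.934 m
v = 152.8 mph × 0.44704 = 68.3077 m/s
t = d / v = 995.934 / 68.3077 = 14.5801 s
t = 14.5801 s / 60.0 = 0.243 min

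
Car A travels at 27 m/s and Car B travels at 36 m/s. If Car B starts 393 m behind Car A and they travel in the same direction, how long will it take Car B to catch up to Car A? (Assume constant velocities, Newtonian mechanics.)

Relative speed: v_rel = 36 - 27 = 9 m/s
Time to catch: t = d₀/v_rel = 393/9 = 43.67 s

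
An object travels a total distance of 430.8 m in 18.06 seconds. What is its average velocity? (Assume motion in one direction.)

v_avg = Δd / Δt = 430.8 / 18.06 = 23.85 m/s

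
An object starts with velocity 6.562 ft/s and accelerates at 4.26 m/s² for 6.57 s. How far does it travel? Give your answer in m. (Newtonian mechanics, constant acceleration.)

v₀ = 6.562 ft/s × 0.3048 = 2.0001 m/s
d = v₀ × t + ½ × a × t² = 2.0001 × 6.57 + 0.5 × 4.26 × 6.57² = 105.1 m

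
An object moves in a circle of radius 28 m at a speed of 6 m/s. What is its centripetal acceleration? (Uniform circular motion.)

a_c = v²/r = 6²/28 = 36/28 = 1.29 m/s²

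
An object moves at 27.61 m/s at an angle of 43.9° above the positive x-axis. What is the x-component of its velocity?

vₓ = v cos(θ) = 27.61 × cos(43.9°) = 19.89 m/s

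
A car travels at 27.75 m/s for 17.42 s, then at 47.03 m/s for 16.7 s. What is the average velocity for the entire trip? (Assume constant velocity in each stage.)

d₁ = v₁t₁ = 27.75 × 17.42 = 483.405 m
d₂ = v₂t₂ = 47.03 × 16.7 = 785.401 m
d_total = 1268.806 m, t_total = 34.12 s
v_avg = d_total/t_total = 1268.806/34.12 = 37.19 m/s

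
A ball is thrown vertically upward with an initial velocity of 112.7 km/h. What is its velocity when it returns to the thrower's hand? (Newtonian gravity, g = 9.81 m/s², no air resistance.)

By conservation of energy (no air resistance), the ball returns to the throw height with the same speed as launch, but directed downward.
|v_ground| = v₀ = 112.7 km/h
v_ground = 112.7 km/h (downward)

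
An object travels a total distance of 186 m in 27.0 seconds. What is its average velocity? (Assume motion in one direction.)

v_avg = Δd / Δt = 186 / 27.0 = 6.89 m/s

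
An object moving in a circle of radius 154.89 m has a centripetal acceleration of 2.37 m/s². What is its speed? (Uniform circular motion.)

v = √(a_c × r) = √(2.37 × 154.89) = 19.16 m/s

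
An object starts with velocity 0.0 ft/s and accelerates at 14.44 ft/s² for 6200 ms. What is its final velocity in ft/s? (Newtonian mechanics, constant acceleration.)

v₀ = 0.0 ft/s × 0.3048 = 0.0 m/s
a = 14.44 ft/s² × 0.3048 = 4.40131 m/s²
t = 6200 ms × 0.001 = 6.2 s
v = v₀ + a × t = 0.0 + 4.40131 × 6.2 = 27.2881 m/s
v = 27.2881 m/s / 0.3048 = 89.53 ft/s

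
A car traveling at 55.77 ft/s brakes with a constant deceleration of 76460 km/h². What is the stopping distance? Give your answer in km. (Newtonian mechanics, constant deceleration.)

v₀ = 55.77 ft/s × 0.3048 = 16.9987 m/s
a = 76460 km/h² × 7.716049382716049e-05 = 5.89969 m/s²
d = v₀² / (2a) = 16.9987² / (2 × 5.89969) = 288.956 / 11.7994 = 24.489 m
d = 24.489 m / 1000.0 = 0.02449 km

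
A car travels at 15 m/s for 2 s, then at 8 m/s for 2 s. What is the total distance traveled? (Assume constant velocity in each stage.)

d₁ = v₁t₁ = 15 × 2 = 30 m
d₂ = v₂t₂ = 8 × 2 = 16 m
d_total = 30 + 16 = 46 m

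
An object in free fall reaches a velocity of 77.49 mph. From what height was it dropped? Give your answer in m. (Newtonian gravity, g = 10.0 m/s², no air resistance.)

v = 77.49 mph × 0.44704 = 34.6411 m/s
h = v² / (2g) = 34.6411² / (2 × 10.0) = 60.0 m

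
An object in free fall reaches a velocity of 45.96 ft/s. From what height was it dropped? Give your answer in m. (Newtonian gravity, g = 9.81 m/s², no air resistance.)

v = 45.96 ft/s × 0.3048 = 14.0086 m/s
h = v² / (2g) = 14.0086² / (2 × 9.81) = 10.0 m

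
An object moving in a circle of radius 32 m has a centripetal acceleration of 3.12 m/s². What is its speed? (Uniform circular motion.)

v = √(a_c × r) = √(3.12 × 32) = 9.99 m/s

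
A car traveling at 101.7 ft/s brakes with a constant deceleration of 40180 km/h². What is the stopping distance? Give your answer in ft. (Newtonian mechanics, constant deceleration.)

v₀ = 101.7 ft/s × 0.3048 = 30.9982 m/s
a = 40180 km/h² × 7.716049382716049e-05 = 3.10031 m/s²
d = v₀² / (2a) = 30.9982² / (2 × 3.10031) = 960.888 / 6.20062 = 154.966 m
d = 154.966 m / 0.3048 = 508.4 ft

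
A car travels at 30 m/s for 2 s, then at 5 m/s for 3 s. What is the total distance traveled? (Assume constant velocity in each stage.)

d₁ = v₁t₁ = 30 × 2 = 60 m
d₂ = v₂t₂ = 5 × 3 = 15 m
d_total = 60 + 15 = 75 m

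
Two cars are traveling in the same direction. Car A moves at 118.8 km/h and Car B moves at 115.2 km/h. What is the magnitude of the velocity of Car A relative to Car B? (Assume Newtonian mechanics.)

v_rel = |v_A - v_B| = |118.8 - 115.2| = 3.6 km/h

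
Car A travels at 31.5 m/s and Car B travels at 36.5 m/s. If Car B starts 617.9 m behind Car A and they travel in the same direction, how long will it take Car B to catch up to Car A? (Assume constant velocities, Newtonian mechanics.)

Relative speed: v_rel = 36.5 - 31.5 = 5.0 m/s
Time to catch: t = d₀/v_rel = 617.9/5.0 = 123.58 s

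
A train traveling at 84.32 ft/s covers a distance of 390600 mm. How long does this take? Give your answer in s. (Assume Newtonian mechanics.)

d = 390600 mm × 0.001 = 390.6 m
v = 84.32 ft/s × 0.3048 = 25.7007 m/s
t = d / v = 390.6 / 25.7007 = 15.2 s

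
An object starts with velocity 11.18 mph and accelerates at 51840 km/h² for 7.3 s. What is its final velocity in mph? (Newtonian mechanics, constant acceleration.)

v₀ = 11.18 mph × 0.44704 = 4.99791 m/s
a = 51840 km/h² × 7.716049382716049e-05 = 4.0 m/s²
v = v₀ + a × t = 4.99791 + 4.0 × 7.3 = 34.1979 m/s
v = 34.1979 m/s / 0.44704 = 76.5 mph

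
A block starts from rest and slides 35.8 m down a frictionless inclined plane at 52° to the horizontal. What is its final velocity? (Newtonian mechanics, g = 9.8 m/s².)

a = g sin(θ) = 9.8 × sin(52°) = 7.7225 m/s²
v = √(2ad) = √(2 × 7.7225 × 35.8) = 23.51 m/s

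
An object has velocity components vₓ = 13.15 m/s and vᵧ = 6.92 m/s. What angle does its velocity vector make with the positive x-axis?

θ = arctan(vᵧ/vₓ) = arctan(6.92/13.15) = 27.75°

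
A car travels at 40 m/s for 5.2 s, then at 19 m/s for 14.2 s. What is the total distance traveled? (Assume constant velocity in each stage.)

d₁ = v₁t₁ = 40 × 5.2 = 208.0 m
d₂ = v₂t₂ = 19 × 14.2 = 269.8 m
d_total = 208.0 + 269.8 = 477.8 m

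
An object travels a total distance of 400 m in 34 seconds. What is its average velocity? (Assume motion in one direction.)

v_avg = Δd / Δt = 400 / 34 = 11.76 m/s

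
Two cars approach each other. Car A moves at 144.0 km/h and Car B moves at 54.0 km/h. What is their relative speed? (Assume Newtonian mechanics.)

v_rel = v_A + v_B = 144.0 + 54.0 = 198.0 km/h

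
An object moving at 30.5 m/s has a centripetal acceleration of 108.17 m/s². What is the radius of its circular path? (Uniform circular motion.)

r = v²/a_c = 30.5²/108.17 = 8.6 m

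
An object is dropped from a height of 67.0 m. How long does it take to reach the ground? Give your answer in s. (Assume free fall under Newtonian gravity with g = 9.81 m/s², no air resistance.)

t = √(2h/g) = √(2 × 67.0 / 9.81) = 3.696 s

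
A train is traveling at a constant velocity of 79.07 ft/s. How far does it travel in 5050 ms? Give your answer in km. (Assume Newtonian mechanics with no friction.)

v = 79.07 ft/s × 0.3048 = 24.1005 m/s
t = 5050 ms × 0.001 = 5.05 s
d = v × t = 24.1005 × 5.05 = 121.708 m
d = 121.708 m / 1000.0 = 0.1217 km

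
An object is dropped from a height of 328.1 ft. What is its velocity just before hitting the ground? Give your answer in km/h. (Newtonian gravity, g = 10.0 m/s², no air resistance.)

h = 328.1 ft × 0.3048 = 100.005 m
v = √(2gh) = √(2 × 10.0 × 100.005) = 44.7225 m/s
v = 44.7225 m/s / 0.2777777777777778 = 161.0 km/h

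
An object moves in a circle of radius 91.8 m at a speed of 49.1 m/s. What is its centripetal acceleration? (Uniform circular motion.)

a_c = v²/r = 49.1²/91.8 = 2410.81/91.8 = 26.26 m/s²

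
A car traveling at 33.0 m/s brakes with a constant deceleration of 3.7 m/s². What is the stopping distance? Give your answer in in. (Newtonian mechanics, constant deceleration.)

d = v₀² / (2a) = 33.0² / (2 × 3.7) = 1089.0 / 7.4 = 147.162 m
d = 147.162 m / 0.0254 = 5794 in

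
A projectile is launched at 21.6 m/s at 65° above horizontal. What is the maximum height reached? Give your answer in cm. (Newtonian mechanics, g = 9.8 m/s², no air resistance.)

H = v₀² × sin²(θ) / (2g) = 21.6² × sin(65°)² / (2 × 9.8) = 466.56 × 0.821394 / 19.6 = 19.5525 m
H = 19.5525 m / 0.01 = 1955 cm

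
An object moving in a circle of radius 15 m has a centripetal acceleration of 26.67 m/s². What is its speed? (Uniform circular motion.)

v = √(a_c × r) = √(26.67 × 15) = 20.0 m/s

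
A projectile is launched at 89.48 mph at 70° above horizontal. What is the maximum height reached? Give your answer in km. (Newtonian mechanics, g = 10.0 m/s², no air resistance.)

v₀ = 89.48 mph × 0.44704 = 40.0011 m/s
H = v₀² × sin²(θ) / (2g) = 40.0011² × sin(70°)² / (2 × 10.0) = 1600.09 × 0.883022 / 20.0 = 70.6457 m
H = 70.6457 m / 1000.0 = 0.07065 km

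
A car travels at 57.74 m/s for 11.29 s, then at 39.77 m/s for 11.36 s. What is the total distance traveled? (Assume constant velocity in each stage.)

d₁ = v₁t₁ = 57.74 × 11.29 = 651.8846 m
d₂ = v₂t₂ = 39.77 × 11.36 = 451.7872 m
d_total = 651.8846 + 451.7872 = 1103.67 m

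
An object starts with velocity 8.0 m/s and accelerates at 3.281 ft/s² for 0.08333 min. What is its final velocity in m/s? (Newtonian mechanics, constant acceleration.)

a = 3.281 ft/s² × 0.3048 = 1.00005 m/s²
t = 0.08333 min × 60.0 = 4.9998 s
v = v₀ + a × t = 8.0 + 1.00005 × 4.9998 = 13.0 m/s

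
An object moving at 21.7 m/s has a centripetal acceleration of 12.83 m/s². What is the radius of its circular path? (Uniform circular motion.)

r = v²/a_c = 21.7²/12.83 = 36.7 m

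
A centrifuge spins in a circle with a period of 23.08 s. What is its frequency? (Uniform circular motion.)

f = 1/T = 1/23.08 = 0.0433 Hz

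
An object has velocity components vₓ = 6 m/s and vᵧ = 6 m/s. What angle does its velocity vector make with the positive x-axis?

θ = arctan(vᵧ/vₓ) = arctan(6/6) = 45.0°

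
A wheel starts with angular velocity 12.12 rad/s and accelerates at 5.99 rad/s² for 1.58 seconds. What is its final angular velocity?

ω = ω₀ + αt = 12.12 + 5.99 × 1.58 = 21.58 rad/s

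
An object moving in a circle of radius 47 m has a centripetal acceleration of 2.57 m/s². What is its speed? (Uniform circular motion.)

v = √(a_c × r) = √(2.57 × 47) = 10.99 m/s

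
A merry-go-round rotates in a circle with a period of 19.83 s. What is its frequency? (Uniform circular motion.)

f = 1/T = 1/19.83 = 0.0504 Hz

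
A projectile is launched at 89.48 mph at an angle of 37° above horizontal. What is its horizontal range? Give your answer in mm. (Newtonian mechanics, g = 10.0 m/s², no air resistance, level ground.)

v₀ = 89.48 mph × 0.44704 = 40.0011 m/s
R = v₀² × sin(2θ) / g = 40.0011² × sin(2 × 37°) / 10.0 = 1600.09 × 0.961262 / 10.0 = 153.811 m
R = 153.811 m / 0.001 = 153800 mm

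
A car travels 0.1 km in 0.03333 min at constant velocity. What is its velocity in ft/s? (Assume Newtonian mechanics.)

d = 0.1 km × 1000.0 = 100.0 m
t = 0.03333 min × 60.0 = 1.9998 s
v = d / t = 100.0 / 1.9998 = 50.005 m/s
v = 50.005 m/s / 0.3048 = 164.1 ft/s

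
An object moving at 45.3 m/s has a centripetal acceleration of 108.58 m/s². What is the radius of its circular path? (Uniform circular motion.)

r = v²/a_c = 45.3²/108.58 = 18.9 m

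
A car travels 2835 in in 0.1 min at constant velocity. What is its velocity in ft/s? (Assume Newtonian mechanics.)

d = 2835 in × 0.0254 = 72.009 m
t = 0.1 min × 60.0 = 6.0 s
v = d / t = 72.009 / 6.0 = 12.0015 m/s
v = 12.0015 m/s / 0.3048 = 39.38 ft/s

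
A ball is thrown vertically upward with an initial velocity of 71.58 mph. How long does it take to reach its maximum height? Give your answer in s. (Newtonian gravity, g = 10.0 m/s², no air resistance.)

v₀ = 71.58 mph × 0.44704 = 31.9991 m/s
t_up = v₀ / g = 31.9991 / 10.0 = 3.2 s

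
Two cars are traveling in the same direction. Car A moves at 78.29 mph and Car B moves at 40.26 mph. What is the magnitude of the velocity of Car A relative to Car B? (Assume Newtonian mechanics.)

v_rel = |v_A - v_B| = |78.29 - 40.26| = 38.03 mph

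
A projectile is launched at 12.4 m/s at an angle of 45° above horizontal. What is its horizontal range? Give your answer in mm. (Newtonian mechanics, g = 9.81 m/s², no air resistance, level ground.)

R = v₀² × sin(2θ) / g = 12.4² × sin(2 × 45°) / 9.81 = 153.76 × 1.0 / 9.81 = 15.6738 m
R = 15.6738 m / 0.001 = 15670 mm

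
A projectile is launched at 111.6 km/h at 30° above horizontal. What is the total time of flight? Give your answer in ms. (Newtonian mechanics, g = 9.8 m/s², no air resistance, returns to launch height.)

v₀ = 111.6 km/h × 0.2777777777777778 = 31.0 m/s
T = 2 × v₀ × sin(θ) / g = 2 × 31.0 × sin(30°) / 9.8 = 2 × 31.0 × 0.5 / 9.8 = 3.16327 s
T = 3.16327 s / 0.001 = 3163 ms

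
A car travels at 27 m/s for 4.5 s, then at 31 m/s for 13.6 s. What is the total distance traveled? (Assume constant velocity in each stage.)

d₁ = v₁t₁ = 27 × 4.5 = 121.5 m
d₂ = v₂t₂ = 31 × 13.6 = 421.6 m
d_total = 121.5 + 421.6 = 543.1 m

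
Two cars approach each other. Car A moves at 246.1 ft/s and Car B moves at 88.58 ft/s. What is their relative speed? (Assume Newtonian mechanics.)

v_rel = v_A + v_B = 246.1 + 88.58 = 334.68 ft/s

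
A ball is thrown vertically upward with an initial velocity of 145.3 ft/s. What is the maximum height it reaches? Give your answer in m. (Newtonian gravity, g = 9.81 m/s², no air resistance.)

v₀ = 145.3 ft/s × 0.3048 = 44.2874 m/s
h_max = v₀² / (2g) = 44.2874² / (2 × 9.81) = 1961.37 / 19.62 = 99.97 m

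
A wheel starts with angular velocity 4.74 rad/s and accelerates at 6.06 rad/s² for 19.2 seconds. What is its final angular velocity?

ω = ω₀ + αt = 4.74 + 6.06 × 19.2 = 121.09 rad/s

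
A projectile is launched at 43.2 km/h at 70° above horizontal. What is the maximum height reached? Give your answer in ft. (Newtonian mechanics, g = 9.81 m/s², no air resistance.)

v₀ = 43.2 km/h × 0.2777777777777778 = 12.0 m/s
H = v₀² × sin²(θ) / (2g) = 12.0² × sin(70°)² / (2 × 9.81) = 144.0 × 0.883022 / 19.62 = 6.4809 m
H = 6.4809 m / 0.3048 = 21.26 ft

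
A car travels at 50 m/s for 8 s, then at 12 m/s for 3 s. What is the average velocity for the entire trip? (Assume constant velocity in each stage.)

d₁ = v₁t₁ = 50 × 8 = 400 m
d₂ = v₂t₂ = 12 × 3 = 36 m
d_total = 436 m, t_total = 11 s
v_avg = d_total/t_total = 436/11 = 39.64 m/s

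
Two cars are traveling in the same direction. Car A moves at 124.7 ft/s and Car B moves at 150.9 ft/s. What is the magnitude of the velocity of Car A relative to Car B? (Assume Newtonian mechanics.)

v_rel = |v_A - v_B| = |124.7 - 150.9| = 26.2 ft/s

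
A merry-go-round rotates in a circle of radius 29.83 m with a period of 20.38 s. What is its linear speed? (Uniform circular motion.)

v = 2πr/T = 2π×29.83/20.38 = 9.2 m/s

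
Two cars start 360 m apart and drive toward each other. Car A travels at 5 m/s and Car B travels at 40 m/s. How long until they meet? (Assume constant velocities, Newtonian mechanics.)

Combined speed: v_combined = 5 + 40 = 45 m/s
Time to meet: t = d/v_combined = 360/45 = 8.0 s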